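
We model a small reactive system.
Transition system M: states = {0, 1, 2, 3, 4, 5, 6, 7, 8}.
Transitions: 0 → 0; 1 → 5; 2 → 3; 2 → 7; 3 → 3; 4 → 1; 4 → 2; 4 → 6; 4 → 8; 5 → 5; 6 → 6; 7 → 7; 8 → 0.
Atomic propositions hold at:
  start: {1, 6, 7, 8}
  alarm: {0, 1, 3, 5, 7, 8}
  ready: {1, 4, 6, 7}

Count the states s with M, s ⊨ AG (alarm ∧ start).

Sat(alarm ∧ start) = {1, 7, 8}
AG (alarm ∧ start): greatest fixpoint, start Z0 = {1, 7, 8}, keep only states in Sat with every successor in Z. Z1 = {7}; fixed.
Sat(AG (alarm ∧ start)) = {7}
|Sat(AG (alarm ∧ start))| = |{7}| = 1.

1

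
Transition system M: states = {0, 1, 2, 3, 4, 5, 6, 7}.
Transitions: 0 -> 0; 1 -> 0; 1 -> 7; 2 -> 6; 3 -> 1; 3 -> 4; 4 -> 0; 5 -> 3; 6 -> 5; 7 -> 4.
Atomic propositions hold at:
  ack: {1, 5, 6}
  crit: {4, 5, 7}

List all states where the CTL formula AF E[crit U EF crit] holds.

EF crit: least fixpoint, start Z0 = {4, 5, 7}, add states with some successor in Z. Z1 = {1, 3, 4, 5, 6, 7}; Z2 = {1, 2, 3, 4, 5, 6, 7}; fixed.
Sat(EF crit) = {1, 2, 3, 4, 5, 6, 7}
E[crit U EF crit]: least fixpoint, start Z0 = Sat(EF crit) = {1, 2, 3, 4, 5, 6, 7}, add states in Sat(crit) with some successor in Z. Already a fixed point.
Sat(E[crit U EF crit]) = {1, 2, 3, 4, 5, 6, 7}
AF E[crit U EF crit]: least fixpoint, start Z0 = {1, 2, 3, 4, 5, 6, 7}, add states with every successor in Z. Already a fixed point.
Sat(AF E[crit U EF crit]) = {1, 2, 3, 4, 5, 6, 7}

{1, 2, 3, 4, 5, 6, 7}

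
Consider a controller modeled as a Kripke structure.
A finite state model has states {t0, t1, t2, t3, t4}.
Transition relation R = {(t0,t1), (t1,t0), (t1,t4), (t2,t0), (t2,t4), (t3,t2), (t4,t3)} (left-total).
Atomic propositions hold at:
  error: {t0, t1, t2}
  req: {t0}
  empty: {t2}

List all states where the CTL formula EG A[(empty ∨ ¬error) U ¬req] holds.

Sat(¬error) = {t3, t4}
Sat(empty ∨ ¬error) = {t2, t3, t4}
Sat(¬req) = {t1, t2, t3, t4}
A[(empty ∨ ¬error) U ¬req]: least fixpoint, start Z0 = Sat(¬req) = {t1, t2, t3, t4}, add states in Sat(empty ∨ ¬error) with every successor in Z. Already a fixed point.
Sat(A[(empty ∨ ¬error) U ¬req]) = {t1, t2, t3, t4}
EG A[(empty ∨ ¬error) U ¬req]: greatest fixpoint, start Z0 = {t1, t2, t3, t4}, keep only states in Sat with some successor in Z. Already a fixed point.
Sat(EG A[(empty ∨ ¬error) U ¬req]) = {t1, t2, t3, t4}

{t1, t2, t3, t4}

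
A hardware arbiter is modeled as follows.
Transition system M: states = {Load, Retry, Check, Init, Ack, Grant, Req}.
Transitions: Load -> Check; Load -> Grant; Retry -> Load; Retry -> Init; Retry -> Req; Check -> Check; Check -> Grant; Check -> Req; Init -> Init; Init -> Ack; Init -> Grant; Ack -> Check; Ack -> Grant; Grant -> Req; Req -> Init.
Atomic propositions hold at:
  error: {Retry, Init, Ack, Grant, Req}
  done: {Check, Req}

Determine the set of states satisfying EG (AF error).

{Retry, Init, Ack, Grant, Req}

AF error: least fixpoint, start Z0 = {Retry, Init, Ack, Grant, Req}, add states with every successor in Z. Already a fixed point.
Sat(AF error) = {Retry, Init, Ack, Grant, Req}
EG (AF error): greatest fixpoint, start Z0 = {Retry, Init, Ack, Grant, Req}, keep only states in Sat with some successor in Z. Already a fixed point.
Sat(EG (AF error)) = {Retry, Init, Ack, Grant, Req}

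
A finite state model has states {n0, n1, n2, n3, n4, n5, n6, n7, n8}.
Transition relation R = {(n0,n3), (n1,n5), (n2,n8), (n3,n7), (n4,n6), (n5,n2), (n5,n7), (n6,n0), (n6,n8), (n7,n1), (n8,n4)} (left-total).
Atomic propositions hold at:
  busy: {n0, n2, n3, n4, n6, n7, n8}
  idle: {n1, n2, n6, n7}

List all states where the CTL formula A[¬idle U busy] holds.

Sat(¬idle) = {n0, n3, n4, n5, n8}
A[¬idle U busy]: least fixpoint, start Z0 = Sat(busy) = {n0, n2, n3, n4, n6, n7, n8}, add states in Sat(¬idle) with every successor in Z. Z1 = {n0, n2, n3, n4, n5, n6, n7, n8}; fixed.
Sat(A[¬idle U busy]) = {n0, n2, n3, n4, n5, n6, n7, n8}

{n0, n2, n3, n4, n5, n6, n7, n8}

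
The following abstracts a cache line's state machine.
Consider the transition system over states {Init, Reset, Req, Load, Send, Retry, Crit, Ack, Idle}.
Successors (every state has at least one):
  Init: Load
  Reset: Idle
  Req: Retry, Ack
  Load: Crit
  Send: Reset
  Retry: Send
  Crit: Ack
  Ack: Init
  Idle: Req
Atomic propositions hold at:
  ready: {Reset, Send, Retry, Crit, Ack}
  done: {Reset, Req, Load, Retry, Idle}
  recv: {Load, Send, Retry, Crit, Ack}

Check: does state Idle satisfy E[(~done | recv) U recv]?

No

Sat(~done) = {Init, Send, Crit, Ack}
Sat(~done | recv) = {Init, Load, Send, Retry, Crit, Ack}
E[(~done | recv) U recv]: least fixpoint, start Z0 = Sat(recv) = {Load, Send, Retry, Crit, Ack}, add states in Sat(~done | recv) with some successor in Z. Z1 = {Init, Load, Send, Retry, Crit, Ack}; fixed.
Sat(E[(~done | recv) U recv]) = {Init, Load, Send, Retry, Crit, Ack}
Idle ∉ Sat(E[(~done | recv) U recv]) = {Init, Load, Send, Retry, Crit, Ack}, so the formula does not hold at Idle.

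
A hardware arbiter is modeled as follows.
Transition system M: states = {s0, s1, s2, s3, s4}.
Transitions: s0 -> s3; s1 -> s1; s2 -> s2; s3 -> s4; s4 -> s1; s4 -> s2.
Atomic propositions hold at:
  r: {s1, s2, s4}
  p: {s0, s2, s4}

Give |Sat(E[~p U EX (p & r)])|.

Sat(~p) = {s1, s3}
Sat(p & r) = {s2, s4}
Sat(EX (p & r)) = {s : some successor in {s2, s4}} = {s2, s3, s4}
E[~p U EX (p & r)]: least fixpoint, start Z0 = Sat(EX (p & r)) = {s2, s3, s4}, add states in Sat(~p) with some successor in Z. Already a fixed point.
Sat(E[~p U EX (p & r)]) = {s2, s3, s4}
|Sat(E[~p U EX (p & r)])| = |{s2, s3, s4}| = 3.

3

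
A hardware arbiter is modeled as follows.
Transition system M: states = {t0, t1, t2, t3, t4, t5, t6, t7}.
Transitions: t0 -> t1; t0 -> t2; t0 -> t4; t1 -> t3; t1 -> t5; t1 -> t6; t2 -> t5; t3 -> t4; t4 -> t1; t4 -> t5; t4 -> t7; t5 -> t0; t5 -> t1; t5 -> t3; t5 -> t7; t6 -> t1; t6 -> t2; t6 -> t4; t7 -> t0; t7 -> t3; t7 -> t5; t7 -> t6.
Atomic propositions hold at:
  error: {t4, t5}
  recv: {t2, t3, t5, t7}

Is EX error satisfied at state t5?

No

Sat(EX error) = {s : some successor in {t4, t5}} = {t0, t1, t2, t3, t4, t6, t7}
t5 ∉ Sat(EX error) = {t0, t1, t2, t3, t4, t6, t7}, so the formula does not hold at t5.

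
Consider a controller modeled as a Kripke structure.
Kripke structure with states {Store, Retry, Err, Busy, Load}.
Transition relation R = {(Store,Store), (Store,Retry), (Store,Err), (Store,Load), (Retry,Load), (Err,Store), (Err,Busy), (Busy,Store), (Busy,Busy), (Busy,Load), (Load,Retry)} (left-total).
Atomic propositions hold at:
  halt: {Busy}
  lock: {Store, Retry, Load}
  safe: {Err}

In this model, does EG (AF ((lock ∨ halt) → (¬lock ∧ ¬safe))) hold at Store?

Sat(lock ∨ halt) = {Store, Retry, Busy, Load}
Sat(¬lock) = {Err, Busy}
Sat(¬safe) = {Store, Retry, Busy, Load}
Sat(¬lock ∧ ¬safe) = {Busy}
Sat((lock ∨ halt) → (¬lock ∧ ¬safe)) = {Err, Busy}
AF ((lock ∨ halt) → (¬lock ∧ ¬safe)): least fixpoint, start Z0 = {Err, Busy}, add states with every successor in Z. Already a fixed point.
Sat(AF ((lock ∨ halt) → (¬lock ∧ ¬safe))) = {Err, Busy}
EG (AF ((lock ∨ halt) → (¬lock ∧ ¬safe))): greatest fixpoint, start Z0 = {Err, Busy}, keep only states in Sat with some successor in Z. Already a fixed point.
Sat(EG (AF ((lock ∨ halt) → (¬lock ∧ ¬safe)))) = {Err, Busy}
Store ∉ Sat(EG (AF ((lock ∨ halt) → (¬lock ∧ ¬safe)))) = {Err, Busy}, so the formula does not hold at Store.

No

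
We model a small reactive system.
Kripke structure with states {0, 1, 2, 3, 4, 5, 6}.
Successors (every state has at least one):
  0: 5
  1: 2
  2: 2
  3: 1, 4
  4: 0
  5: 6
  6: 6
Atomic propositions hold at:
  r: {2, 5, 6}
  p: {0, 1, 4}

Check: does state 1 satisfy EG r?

No

EG r: greatest fixpoint, start Z0 = {2, 5, 6}, keep only states in Sat with some successor in Z. Already a fixed point.
Sat(EG r) = {2, 5, 6}
1 ∉ Sat(EG r) = {2, 5, 6}, so the formula does not hold at 1.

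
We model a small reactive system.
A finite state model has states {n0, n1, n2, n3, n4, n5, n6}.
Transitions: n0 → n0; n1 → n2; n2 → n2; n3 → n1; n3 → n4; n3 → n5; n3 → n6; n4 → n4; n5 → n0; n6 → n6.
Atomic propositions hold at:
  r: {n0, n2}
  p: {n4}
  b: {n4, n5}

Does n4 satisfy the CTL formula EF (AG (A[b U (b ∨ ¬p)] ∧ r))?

Sat(¬p) = {n0, n1, n2, n3, n5, n6}
Sat(b ∨ ¬p) = {n0, n1, n2, n3, n4, n5, n6}
A[b U (b ∨ ¬p)]: least fixpoint, start Z0 = Sat((b ∨ ¬p)) = {n0, n1, n2, n3, n4, n5, n6}, add states in Sat(b) with every successor in Z. Already a fixed point.
Sat(A[b U (b ∨ ¬p)]) = {n0, n1, n2, n3, n4, n5, n6}
Sat(A[b U (b ∨ ¬p)] ∧ r) = {n0, n2}
AG (A[b U (b ∨ ¬p)] ∧ r): greatest fixpoint, start Z0 = {n0, n2}, keep only states in Sat with every successor in Z. Already a fixed point.
Sat(AG (A[b U (b ∨ ¬p)] ∧ r)) = {n0, n2}
EF (AG (A[b U (b ∨ ¬p)] ∧ r)): least fixpoint, start Z0 = {n0, n2}, add states with some successor in Z. Z1 = {n0, n1, n2, n5}; Z2 = {n0, n1, n2, n3, n5}; fixed.
Sat(EF (AG (A[b U (b ∨ ¬p)] ∧ r))) = {n0, n1, n2, n3, n5}
n4 ∉ Sat(EF (AG (A[b U (b ∨ ¬p)] ∧ r))) = {n0, n1, n2, n3, n5}, so the formula does not hold at n4.

No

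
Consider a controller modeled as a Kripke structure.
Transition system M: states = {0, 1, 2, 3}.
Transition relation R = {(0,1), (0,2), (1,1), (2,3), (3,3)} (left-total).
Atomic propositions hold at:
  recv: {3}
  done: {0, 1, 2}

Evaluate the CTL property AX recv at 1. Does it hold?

Sat(AX recv) = {s : every successor in {3}} = {2, 3}
1 ∉ Sat(AX recv) = {2, 3}, so the formula does not hold at 1.

No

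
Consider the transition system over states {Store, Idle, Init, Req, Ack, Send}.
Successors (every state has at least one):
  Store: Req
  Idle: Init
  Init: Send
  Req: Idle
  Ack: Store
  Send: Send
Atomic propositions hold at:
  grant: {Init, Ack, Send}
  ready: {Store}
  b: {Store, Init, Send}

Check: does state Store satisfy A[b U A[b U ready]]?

Yes

A[b U ready]: least fixpoint, start Z0 = Sat(ready) = {Store}, add states in Sat(b) with every successor in Z. Already a fixed point.
Sat(A[b U ready]) = {Store}
A[b U A[b U ready]]: least fixpoint, start Z0 = Sat(A[b U ready]) = {Store}, add states in Sat(b) with every successor in Z. Already a fixed point.
Sat(A[b U A[b U ready]]) = {Store}
Store ∈ Sat(A[b U A[b U ready]]) = {Store}, so the formula holds at Store.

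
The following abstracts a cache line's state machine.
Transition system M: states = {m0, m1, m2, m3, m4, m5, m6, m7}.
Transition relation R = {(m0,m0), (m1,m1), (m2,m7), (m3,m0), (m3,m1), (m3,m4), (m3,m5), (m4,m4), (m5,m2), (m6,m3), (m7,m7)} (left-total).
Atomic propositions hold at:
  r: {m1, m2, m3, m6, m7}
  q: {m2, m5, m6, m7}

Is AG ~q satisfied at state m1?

Yes

Sat(~q) = {m0, m1, m3, m4}
AG ~q: greatest fixpoint, start Z0 = {m0, m1, m3, m4}, keep only states in Sat with every successor in Z. Z1 = {m0, m1, m4}; fixed.
Sat(AG ~q) = {m0, m1, m4}
m1 ∈ Sat(AG ~q) = {m0, m1, m4}, so the formula holds at m1.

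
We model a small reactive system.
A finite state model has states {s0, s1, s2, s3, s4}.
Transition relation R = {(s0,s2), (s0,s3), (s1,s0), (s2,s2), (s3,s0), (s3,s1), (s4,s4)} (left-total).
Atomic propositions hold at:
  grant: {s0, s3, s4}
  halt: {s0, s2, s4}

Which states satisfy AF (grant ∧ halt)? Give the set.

{s0, s1, s3, s4}

Sat(grant ∧ halt) = {s0, s4}
AF (grant ∧ halt): least fixpoint, start Z0 = {s0, s4}, add states with every successor in Z. Z1 = {s0, s1, s4}; Z2 = {s0, s1, s3, s4}; fixed.
Sat(AF (grant ∧ halt)) = {s0, s1, s3, s4}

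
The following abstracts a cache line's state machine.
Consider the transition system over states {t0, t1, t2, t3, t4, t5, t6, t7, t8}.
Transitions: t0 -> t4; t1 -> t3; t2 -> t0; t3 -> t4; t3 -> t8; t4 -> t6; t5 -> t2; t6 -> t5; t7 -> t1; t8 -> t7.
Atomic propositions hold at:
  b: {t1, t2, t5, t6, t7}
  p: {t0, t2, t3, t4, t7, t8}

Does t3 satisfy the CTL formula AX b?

No

Sat(AX b) = {s : every successor in {t1, t2, t5, t6, t7}} = {t4, t5, t6, t7, t8}
t3 ∉ Sat(AX b) = {t4, t5, t6, t7, t8}, so the formula does not hold at t3.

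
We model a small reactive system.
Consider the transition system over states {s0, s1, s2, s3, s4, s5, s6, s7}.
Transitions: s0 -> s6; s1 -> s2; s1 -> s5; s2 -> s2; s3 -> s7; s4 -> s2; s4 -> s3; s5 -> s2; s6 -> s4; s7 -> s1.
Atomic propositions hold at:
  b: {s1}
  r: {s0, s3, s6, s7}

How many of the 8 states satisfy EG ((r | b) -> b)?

4

Sat(r | b) = {s0, s1, s3, s6, s7}
Sat((r | b) -> b) = {s1, s2, s4, s5}
EG ((r | b) -> b): greatest fixpoint, start Z0 = {s1, s2, s4, s5}, keep only states in Sat with some successor in Z. Already a fixed point.
Sat(EG ((r | b) -> b)) = {s1, s2, s4, s5}
|Sat(EG ((r | b) -> b))| = |{s1, s2, s4, s5}| = 4.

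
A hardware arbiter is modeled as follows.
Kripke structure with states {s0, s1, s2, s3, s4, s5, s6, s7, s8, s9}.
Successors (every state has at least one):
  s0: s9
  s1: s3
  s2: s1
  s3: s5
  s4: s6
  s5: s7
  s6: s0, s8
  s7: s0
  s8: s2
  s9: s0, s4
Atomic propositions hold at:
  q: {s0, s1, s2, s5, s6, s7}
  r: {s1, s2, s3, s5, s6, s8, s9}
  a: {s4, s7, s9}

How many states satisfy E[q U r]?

E[q U r]: least fixpoint, start Z0 = Sat(r) = {s1, s2, s3, s5, s6, s8, s9}, add states in Sat(q) with some successor in Z. Z1 = {s0, s1, s2, s3, s5, s6, s8, s9}; Z2 = {s0, s1, s2, s3, s5, s6, s7, s8, s9}; fixed.
Sat(E[q U r]) = {s0, s1, s2, s3, s5, s6, s7, s8, s9}
|Sat(E[q U r])| = |{s0, s1, s2, s3, s5, s6, s7, s8, s9}| = 9.

9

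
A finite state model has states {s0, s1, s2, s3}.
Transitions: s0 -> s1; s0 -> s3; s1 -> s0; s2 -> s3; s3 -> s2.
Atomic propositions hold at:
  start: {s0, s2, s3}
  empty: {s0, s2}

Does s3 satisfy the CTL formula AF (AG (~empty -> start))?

Sat(~empty) = {s1, s3}
Sat(~empty -> start) = {s0, s2, s3}
AG (~empty -> start): greatest fixpoint, start Z0 = {s0, s2, s3}, keep only states in Sat with every successor in Z. Z1 = {s2, s3}; fixed.
Sat(AG (~empty -> start)) = {s2, s3}
AF (AG (~empty -> start)): least fixpoint, start Z0 = {s2, s3}, add states with every successor in Z. Already a fixed point.
Sat(AF (AG (~empty -> start))) = {s2, s3}
s3 ∈ Sat(AF (AG (~empty -> start))) = {s2, s3}, so the formula holds at s3.

Yes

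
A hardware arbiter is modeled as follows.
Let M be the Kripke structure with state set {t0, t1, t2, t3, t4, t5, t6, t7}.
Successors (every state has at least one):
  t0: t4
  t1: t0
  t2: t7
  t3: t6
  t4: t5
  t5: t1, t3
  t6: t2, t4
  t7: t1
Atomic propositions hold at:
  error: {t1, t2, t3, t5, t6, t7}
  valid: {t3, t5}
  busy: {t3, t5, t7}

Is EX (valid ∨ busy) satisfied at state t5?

Sat(valid ∨ busy) = {t3, t5, t7}
Sat(EX (valid ∨ busy)) = {s : some successor in {t3, t5, t7}} = {t2, t4, t5}
t5 ∈ Sat(EX (valid ∨ busy)) = {t2, t4, t5}, so the formula holds at t5.

Yes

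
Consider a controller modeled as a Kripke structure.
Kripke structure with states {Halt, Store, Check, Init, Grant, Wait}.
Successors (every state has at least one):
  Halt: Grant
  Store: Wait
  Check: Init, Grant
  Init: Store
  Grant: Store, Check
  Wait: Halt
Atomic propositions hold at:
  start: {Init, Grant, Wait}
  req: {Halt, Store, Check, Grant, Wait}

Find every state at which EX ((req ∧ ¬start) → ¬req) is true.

Sat(¬start) = {Halt, Store, Check}
Sat(req ∧ ¬start) = {Halt, Store, Check}
Sat(¬req) = {Init}
Sat((req ∧ ¬start) → ¬req) = {Init, Grant, Wait}
Sat(EX ((req ∧ ¬start) → ¬req)) = {s : some successor in {Init, Grant, Wait}} = {Halt, Store, Check}

{Halt, Store, Check}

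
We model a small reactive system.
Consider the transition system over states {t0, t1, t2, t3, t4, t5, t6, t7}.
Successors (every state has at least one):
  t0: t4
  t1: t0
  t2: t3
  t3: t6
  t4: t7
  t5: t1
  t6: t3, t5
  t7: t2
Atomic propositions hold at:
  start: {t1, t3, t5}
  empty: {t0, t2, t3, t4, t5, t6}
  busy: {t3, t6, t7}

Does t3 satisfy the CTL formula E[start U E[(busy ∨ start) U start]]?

Sat(busy ∨ start) = {t1, t3, t5, t6, t7}
E[(busy ∨ start) U start]: least fixpoint, start Z0 = Sat(start) = {t1, t3, t5}, add states in Sat(busy ∨ start) with some successor in Z. Z1 = {t1, t3, t5, t6}; fixed.
Sat(E[(busy ∨ start) U start]) = {t1, t3, t5, t6}
E[start U E[(busy ∨ start) U start]]: least fixpoint, start Z0 = Sat(E[(busy ∨ start) U start]) = {t1, t3, t5, t6}, add states in Sat(start) with some successor in Z. Already a fixed point.
Sat(E[start U E[(busy ∨ start) U start]]) = {t1, t3, t5, t6}
t3 ∈ Sat(E[start U E[(busy ∨ start) U start]]) = {t1, t3, t5, t6}, so the formula holds at t3.

Yes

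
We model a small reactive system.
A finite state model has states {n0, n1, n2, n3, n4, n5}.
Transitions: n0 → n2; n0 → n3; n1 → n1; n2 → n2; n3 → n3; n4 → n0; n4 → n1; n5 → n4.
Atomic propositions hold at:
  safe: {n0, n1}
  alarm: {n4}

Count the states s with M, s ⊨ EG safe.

EG safe: greatest fixpoint, start Z0 = {n0, n1}, keep only states in Sat with some successor in Z. Z1 = {n1}; fixed.
Sat(EG safe) = {n1}
|Sat(EG safe)| = |{n1}| = 1.

1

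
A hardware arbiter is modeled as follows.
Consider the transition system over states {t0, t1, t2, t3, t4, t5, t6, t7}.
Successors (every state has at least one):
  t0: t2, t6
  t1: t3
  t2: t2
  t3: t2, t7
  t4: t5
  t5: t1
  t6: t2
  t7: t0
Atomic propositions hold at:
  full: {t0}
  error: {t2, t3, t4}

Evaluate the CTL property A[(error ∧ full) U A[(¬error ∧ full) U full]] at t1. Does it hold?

No

Sat(error ∧ full) = ∅
Sat(¬error) = {t0, t1, t5, t6, t7}
Sat(¬error ∧ full) = {t0}
A[(¬error ∧ full) U full]: least fixpoint, start Z0 = Sat(full) = {t0}, add states in Sat(¬error ∧ full) with every successor in Z. Already a fixed point.
Sat(A[(¬error ∧ full) U full]) = {t0}
A[(error ∧ full) U A[(¬error ∧ full) U full]]: least fixpoint, start Z0 = Sat(A[(¬error ∧ full) U full]) = {t0}, add states in Sat(error ∧ full) with every successor in Z. Already a fixed point.
Sat(A[(error ∧ full) U A[(¬error ∧ full) U full]]) = {t0}
t1 ∉ Sat(A[(error ∧ full) U A[(¬error ∧ full) U full]]) = {t0}, so the formula does not hold at t1.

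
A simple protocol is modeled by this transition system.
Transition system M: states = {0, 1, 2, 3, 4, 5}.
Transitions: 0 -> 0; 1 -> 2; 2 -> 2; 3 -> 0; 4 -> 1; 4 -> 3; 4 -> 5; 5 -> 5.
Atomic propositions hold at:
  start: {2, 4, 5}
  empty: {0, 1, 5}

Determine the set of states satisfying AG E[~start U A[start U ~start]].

{0, 3}

Sat(~start) = {0, 1, 3}
A[start U ~start]: least fixpoint, start Z0 = Sat(~start) = {0, 1, 3}, add states in Sat(start) with every successor in Z. Already a fixed point.
Sat(A[start U ~start]) = {0, 1, 3}
E[~start U A[start U ~start]]: least fixpoint, start Z0 = Sat(A[start U ~start]) = {0, 1, 3}, add states in Sat(~start) with some successor in Z. Already a fixed point.
Sat(E[~start U A[start U ~start]]) = {0, 1, 3}
AG E[~start U A[start U ~start]]: greatest fixpoint, start Z0 = {0, 1, 3}, keep only states in Sat with every successor in Z. Z1 = {0, 3}; fixed.
Sat(AG E[~start U A[start U ~start]]) = {0, 3}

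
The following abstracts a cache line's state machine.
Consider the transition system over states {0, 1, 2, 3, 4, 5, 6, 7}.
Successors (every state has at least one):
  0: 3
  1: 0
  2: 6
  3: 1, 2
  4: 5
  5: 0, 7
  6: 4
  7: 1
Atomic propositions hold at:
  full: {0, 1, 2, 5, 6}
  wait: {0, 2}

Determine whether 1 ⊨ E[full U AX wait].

Yes

Sat(AX wait) = {s : every successor in {0, 2}} = {1}
E[full U AX wait]: least fixpoint, start Z0 = Sat(AX wait) = {1}, add states in Sat(full) with some successor in Z. Already a fixed point.
Sat(E[full U AX wait]) = {1}
1 ∈ Sat(E[full U AX wait]) = {1}, so the formula holds at 1.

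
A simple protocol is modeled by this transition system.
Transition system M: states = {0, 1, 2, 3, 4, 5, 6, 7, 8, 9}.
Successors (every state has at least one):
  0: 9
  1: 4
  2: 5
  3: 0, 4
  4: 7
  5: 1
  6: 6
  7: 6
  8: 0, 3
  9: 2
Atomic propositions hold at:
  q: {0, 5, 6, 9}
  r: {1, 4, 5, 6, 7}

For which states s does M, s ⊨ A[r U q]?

A[r U q]: least fixpoint, start Z0 = Sat(q) = {0, 5, 6, 9}, add states in Sat(r) with every successor in Z. Z1 = {0, 5, 6, 7, 9}; Z2 = {0, 4, 5, 6, 7, 9}; Z3 = {0, 1, 4, 5, 6, 7, 9}; fixed.
Sat(A[r U q]) = {0, 1, 4, 5, 6, 7, 9}

{0, 1, 4, 5, 6, 7, 9}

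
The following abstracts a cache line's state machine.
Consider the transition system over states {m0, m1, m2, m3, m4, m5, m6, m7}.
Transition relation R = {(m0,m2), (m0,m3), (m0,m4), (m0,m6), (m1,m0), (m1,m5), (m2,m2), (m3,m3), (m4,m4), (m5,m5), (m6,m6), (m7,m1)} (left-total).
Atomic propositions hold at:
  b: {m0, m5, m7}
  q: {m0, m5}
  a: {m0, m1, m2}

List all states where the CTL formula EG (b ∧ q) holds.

{m5}

Sat(b ∧ q) = {m0, m5}
EG (b ∧ q): greatest fixpoint, start Z0 = {m0, m5}, keep only states in Sat with some successor in Z. Z1 = {m5}; fixed.
Sat(EG (b ∧ q)) = {m5}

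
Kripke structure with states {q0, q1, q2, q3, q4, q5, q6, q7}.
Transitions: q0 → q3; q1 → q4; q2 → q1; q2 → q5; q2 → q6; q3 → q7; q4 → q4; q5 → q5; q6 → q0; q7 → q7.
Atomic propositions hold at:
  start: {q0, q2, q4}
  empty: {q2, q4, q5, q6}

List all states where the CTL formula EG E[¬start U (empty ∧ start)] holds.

Sat(¬start) = {q1, q3, q5, q6, q7}
Sat(empty ∧ start) = {q2, q4}
E[¬start U (empty ∧ start)]: least fixpoint, start Z0 = Sat((empty ∧ start)) = {q2, q4}, add states in Sat(¬start) with some successor in Z. Z1 = {q1, q2, q4}; fixed.
Sat(E[¬start U (empty ∧ start)]) = {q1, q2, q4}
EG E[¬start U (empty ∧ start)]: greatest fixpoint, start Z0 = {q1, q2, q4}, keep only states in Sat with some successor in Z. Already a fixed point.
Sat(EG E[¬start U (empty ∧ start)]) = {q1, q2, q4}

{q1, q2, q4}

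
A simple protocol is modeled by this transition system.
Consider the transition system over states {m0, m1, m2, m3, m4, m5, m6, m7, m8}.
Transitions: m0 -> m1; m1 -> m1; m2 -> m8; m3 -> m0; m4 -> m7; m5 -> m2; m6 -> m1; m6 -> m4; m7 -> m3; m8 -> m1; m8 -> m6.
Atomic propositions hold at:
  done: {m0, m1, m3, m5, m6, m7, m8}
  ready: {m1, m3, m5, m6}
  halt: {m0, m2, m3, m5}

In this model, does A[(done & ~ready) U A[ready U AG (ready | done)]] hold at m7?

Sat(~ready) = {m0, m2, m4, m7, m8}
Sat(done & ~ready) = {m0, m7, m8}
Sat(ready | done) = {m0, m1, m3, m5, m6, m7, m8}
AG (ready | done): greatest fixpoint, start Z0 = {m0, m1, m3, m5, m6, m7, m8}, keep only states in Sat with every successor in Z. Z1 = {m0, m1, m3, m7, m8}; Z2 = {m0, m1, m3, m7}; fixed.
Sat(AG (ready | done)) = {m0, m1, m3, m7}
A[ready U AG (ready | done)]: least fixpoint, start Z0 = Sat(AG (ready | done)) = {m0, m1, m3, m7}, add states in Sat(ready) with every successor in Z. Already a fixed point.
Sat(A[ready U AG (ready | done)]) = {m0, m1, m3, m7}
A[(done & ~ready) U A[ready U AG (ready | done)]]: least fixpoint, start Z0 = Sat(A[ready U AG (ready | done)]) = {m0, m1, m3, m7}, add states in Sat(done & ~ready) with every successor in Z. Already a fixed point.
Sat(A[(done & ~ready) U A[ready U AG (ready | done)]]) = {m0, m1, m3, m7}
m7 ∈ Sat(A[(done & ~ready) U A[ready U AG (ready | done)]]) = {m0, m1, m3, m7}, so the formula holds at m7.

Yes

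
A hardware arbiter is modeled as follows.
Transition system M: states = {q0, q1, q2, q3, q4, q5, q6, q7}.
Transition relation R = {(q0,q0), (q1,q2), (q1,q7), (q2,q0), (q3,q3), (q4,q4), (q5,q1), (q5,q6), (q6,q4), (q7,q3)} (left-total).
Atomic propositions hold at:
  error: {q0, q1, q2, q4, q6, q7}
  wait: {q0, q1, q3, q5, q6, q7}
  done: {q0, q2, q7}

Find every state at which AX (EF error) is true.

{q0, q1, q2, q4, q5, q6}

EF error: least fixpoint, start Z0 = {q0, q1, q2, q4, q6, q7}, add states with some successor in Z. Z1 = {q0, q1, q2, q4, q5, q6, q7}; fixed.
Sat(EF error) = {q0, q1, q2, q4, q5, q6, q7}
Sat(AX (EF error)) = {s : every successor in {q0, q1, q2, q4, q5, q6, q7}} = {q0, q1, q2, q4, q5, q6}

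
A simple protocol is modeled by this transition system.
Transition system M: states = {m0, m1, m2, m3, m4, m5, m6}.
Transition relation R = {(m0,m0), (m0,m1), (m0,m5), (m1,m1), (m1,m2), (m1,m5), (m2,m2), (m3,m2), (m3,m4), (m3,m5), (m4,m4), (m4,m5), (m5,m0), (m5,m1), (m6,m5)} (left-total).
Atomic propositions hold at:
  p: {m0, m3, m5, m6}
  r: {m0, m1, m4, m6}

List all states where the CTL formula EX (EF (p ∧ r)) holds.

{m0, m1, m3, m4, m5, m6}

Sat(p ∧ r) = {m0, m6}
EF (p ∧ r): least fixpoint, start Z0 = {m0, m6}, add states with some successor in Z. Z1 = {m0, m5, m6}; Z2 = {m0, m1, m3, m4, m5, m6}; fixed.
Sat(EF (p ∧ r)) = {m0, m1, m3, m4, m5, m6}
Sat(EX (EF (p ∧ r))) = {s : some successor in {m0, m1, m3, m4, m5, m6}} = {m0, m1, m3, m4, m5, m6}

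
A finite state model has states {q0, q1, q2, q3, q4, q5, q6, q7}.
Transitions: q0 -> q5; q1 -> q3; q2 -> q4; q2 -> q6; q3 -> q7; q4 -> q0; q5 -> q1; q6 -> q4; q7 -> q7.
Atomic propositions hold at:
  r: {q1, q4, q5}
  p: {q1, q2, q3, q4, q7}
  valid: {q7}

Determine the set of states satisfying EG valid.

{q7}

EG valid: greatest fixpoint, start Z0 = {q7}, keep only states in Sat with some successor in Z. Already a fixed point.
Sat(EG valid) = {q7}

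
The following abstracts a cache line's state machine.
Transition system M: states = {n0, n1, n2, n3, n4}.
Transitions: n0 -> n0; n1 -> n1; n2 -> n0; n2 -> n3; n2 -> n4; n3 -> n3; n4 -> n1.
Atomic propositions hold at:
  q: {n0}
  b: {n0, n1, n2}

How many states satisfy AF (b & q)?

1

Sat(b & q) = {n0}
AF (b & q): least fixpoint, start Z0 = {n0}, add states with every successor in Z. Already a fixed point.
Sat(AF (b & q)) = {n0}
|Sat(AF (b & q))| = |{n0}| = 1.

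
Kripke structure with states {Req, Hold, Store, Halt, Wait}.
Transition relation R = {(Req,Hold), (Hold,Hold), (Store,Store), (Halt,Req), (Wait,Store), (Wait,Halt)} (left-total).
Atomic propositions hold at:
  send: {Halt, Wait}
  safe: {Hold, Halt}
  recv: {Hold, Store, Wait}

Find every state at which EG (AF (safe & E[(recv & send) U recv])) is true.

{Req, Hold, Halt}

Sat(recv & send) = {Wait}
E[(recv & send) U recv]: least fixpoint, start Z0 = Sat(recv) = {Hold, Store, Wait}, add states in Sat(recv & send) with some successor in Z. Already a fixed point.
Sat(E[(recv & send) U recv]) = {Hold, Store, Wait}
Sat(safe & E[(recv & send) U recv]) = {Hold}
AF (safe & E[(recv & send) U recv]): least fixpoint, start Z0 = {Hold}, add states with every successor in Z. Z1 = {Req, Hold}; Z2 = {Req, Hold, Halt}; fixed.
Sat(AF (safe & E[(recv & send) U recv])) = {Req, Hold, Halt}
EG (AF (safe & E[(recv & send) U recv])): greatest fixpoint, start Z0 = {Req, Hold, Halt}, keep only states in Sat with some successor in Z. Already a fixed point.
Sat(EG (AF (safe & E[(recv & send) U recv]))) = {Req, Hold, Halt}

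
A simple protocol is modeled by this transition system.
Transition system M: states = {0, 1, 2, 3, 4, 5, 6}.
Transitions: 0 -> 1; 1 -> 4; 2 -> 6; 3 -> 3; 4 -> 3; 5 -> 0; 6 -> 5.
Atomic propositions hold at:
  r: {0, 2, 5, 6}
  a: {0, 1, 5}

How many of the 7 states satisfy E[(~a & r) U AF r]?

Sat(~a) = {2, 3, 4, 6}
Sat(~a & r) = {2, 6}
AF r: least fixpoint, start Z0 = {0, 2, 5, 6}, add states with every successor in Z. Already a fixed point.
Sat(AF r) = {0, 2, 5, 6}
E[(~a & r) U AF r]: least fixpoint, start Z0 = Sat(AF r) = {0, 2, 5, 6}, add states in Sat(~a & r) with some successor in Z. Already a fixed point.
Sat(E[(~a & r) U AF r]) = {0, 2, 5, 6}
|Sat(E[(~a & r) U AF r])| = |{0, 2, 5, 6}| = 4.

4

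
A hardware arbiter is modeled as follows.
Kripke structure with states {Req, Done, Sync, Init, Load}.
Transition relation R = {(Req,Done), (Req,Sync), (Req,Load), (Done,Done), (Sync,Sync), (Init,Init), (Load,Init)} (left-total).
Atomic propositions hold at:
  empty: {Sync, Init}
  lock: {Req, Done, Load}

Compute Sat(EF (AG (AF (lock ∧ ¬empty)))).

Sat(¬empty) = {Req, Done, Load}
Sat(lock ∧ ¬empty) = {Req, Done, Load}
AF (lock ∧ ¬empty): least fixpoint, start Z0 = {Req, Done, Load}, add states with every successor in Z. Already a fixed point.
Sat(AF (lock ∧ ¬empty)) = {Req, Done, Load}
AG (AF (lock ∧ ¬empty)): greatest fixpoint, start Z0 = {Req, Done, Load}, keep only states in Sat with every successor in Z. Z1 = {Done}; fixed.
Sat(AG (AF (lock ∧ ¬empty))) = {Done}
EF (AG (AF (lock ∧ ¬empty))): least fixpoint, start Z0 = {Done}, add states with some successor in Z. Z1 = {Req, Done}; fixed.
Sat(EF (AG (AF (lock ∧ ¬empty)))) = {Req, Done}

{Req, Done}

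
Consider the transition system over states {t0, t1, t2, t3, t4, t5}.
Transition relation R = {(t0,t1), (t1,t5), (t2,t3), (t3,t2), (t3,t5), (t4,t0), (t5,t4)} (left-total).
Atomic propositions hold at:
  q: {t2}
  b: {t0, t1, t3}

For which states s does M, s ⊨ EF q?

{t2, t3}

EF q: least fixpoint, start Z0 = {t2}, add states with some successor in Z. Z1 = {t2, t3}; fixed.
Sat(EF q) = {t2, t3}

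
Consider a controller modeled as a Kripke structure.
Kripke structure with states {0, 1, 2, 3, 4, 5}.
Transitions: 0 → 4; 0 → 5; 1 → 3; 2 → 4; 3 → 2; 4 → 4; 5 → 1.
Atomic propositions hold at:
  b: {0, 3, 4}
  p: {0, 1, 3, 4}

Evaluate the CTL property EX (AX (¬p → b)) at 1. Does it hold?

Sat(¬p) = {2, 5}
Sat(¬p → b) = {0, 1, 3, 4}
Sat(AX (¬p → b)) = {s : every successor in {0, 1, 3, 4}} = {1, 2, 4, 5}
Sat(EX (AX (¬p → b))) = {s : some successor in {1, 2, 4, 5}} = {0, 2, 3, 4, 5}
1 ∉ Sat(EX (AX (¬p → b))) = {0, 2, 3, 4, 5}, so the formula does not hold at 1.

No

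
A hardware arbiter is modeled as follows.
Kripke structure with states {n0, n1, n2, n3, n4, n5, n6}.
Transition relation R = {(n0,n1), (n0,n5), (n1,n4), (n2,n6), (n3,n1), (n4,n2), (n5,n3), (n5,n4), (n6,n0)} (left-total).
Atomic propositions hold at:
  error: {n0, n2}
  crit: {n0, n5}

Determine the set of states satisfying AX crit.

Sat(AX crit) = {s : every successor in {n0, n5}} = {n6}

{n6}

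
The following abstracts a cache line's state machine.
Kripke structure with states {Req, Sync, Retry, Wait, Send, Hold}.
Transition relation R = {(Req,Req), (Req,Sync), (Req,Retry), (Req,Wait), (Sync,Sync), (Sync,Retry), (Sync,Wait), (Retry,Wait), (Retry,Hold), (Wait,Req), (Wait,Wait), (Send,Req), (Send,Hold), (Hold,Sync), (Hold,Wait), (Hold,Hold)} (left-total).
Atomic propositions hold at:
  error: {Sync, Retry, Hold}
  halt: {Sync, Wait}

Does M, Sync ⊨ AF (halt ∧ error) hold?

Yes

Sat(halt ∧ error) = {Sync}
AF (halt ∧ error): least fixpoint, start Z0 = {Sync}, add states with every successor in Z. Already a fixed point.
Sat(AF (halt ∧ error)) = {Sync}
Sync ∈ Sat(AF (halt ∧ error)) = {Sync}, so the formula holds at Sync.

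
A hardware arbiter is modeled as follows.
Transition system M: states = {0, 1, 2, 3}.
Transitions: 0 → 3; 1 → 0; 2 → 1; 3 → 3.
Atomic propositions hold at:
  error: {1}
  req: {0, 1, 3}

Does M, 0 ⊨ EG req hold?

Yes

EG req: greatest fixpoint, start Z0 = {0, 1, 3}, keep only states in Sat with some successor in Z. Already a fixed point.
Sat(EG req) = {0, 1, 3}
0 ∈ Sat(EG req) = {0, 1, 3}, so the formula holds at 0.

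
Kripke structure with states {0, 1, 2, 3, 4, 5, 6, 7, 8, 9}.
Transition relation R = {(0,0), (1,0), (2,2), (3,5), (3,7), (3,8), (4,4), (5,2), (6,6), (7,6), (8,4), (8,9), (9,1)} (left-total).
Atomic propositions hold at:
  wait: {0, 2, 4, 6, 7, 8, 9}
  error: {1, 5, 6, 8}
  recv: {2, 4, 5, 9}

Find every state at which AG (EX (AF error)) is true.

AF error: least fixpoint, start Z0 = {1, 5, 6, 8}, add states with every successor in Z. Z1 = {1, 5, 6, 7, 8, 9}; Z2 = {1, 3, 5, 6, 7, 8, 9}; fixed.
Sat(AF error) = {1, 3, 5, 6, 7, 8, 9}
Sat(EX (AF error)) = {s : some successor in {1, 3, 5, 6, 7, 8, 9}} = {3, 6, 7, 8, 9}
AG (EX (AF error)): greatest fixpoint, start Z0 = {3, 6, 7, 8, 9}, keep only states in Sat with every successor in Z. Z1 = {6, 7}; fixed.
Sat(AG (EX (AF error))) = {6, 7}

{6, 7}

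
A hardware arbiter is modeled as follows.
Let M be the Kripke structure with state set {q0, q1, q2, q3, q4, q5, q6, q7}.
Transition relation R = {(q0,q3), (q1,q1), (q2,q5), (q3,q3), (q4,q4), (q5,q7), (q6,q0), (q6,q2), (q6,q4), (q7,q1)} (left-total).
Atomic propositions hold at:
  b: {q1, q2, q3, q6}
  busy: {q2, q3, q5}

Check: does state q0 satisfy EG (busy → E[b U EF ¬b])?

No

Sat(¬b) = {q0, q4, q5, q7}
EF ¬b: least fixpoint, start Z0 = {q0, q4, q5, q7}, add states with some successor in Z. Z1 = {q0, q2, q4, q5, q6, q7}; fixed.
Sat(EF ¬b) = {q0, q2, q4, q5, q6, q7}
E[b U EF ¬b]: least fixpoint, start Z0 = Sat(EF ¬b) = {q0, q2, q4, q5, q6, q7}, add states in Sat(b) with some successor in Z. Already a fixed point.
Sat(E[b U EF ¬b]) = {q0, q2, q4, q5, q6, q7}
Sat(busy → E[b U EF ¬b]) = {q0, q1, q2, q4, q5, q6, q7}
EG (busy → E[b U EF ¬b]): greatest fixpoint, start Z0 = {q0, q1, q2, q4, q5, q6, q7}, keep only states in Sat with some successor in Z. Z1 = {q1, q2, q4, q5, q6, q7}; fixed.
Sat(EG (busy → E[b U EF ¬b])) = {q1, q2, q4, q5, q6, q7}
q0 ∉ Sat(EG (busy → E[b U EF ¬b])) = {q1, q2, q4, q5, q6, q7}, so the formula does not hold at q0.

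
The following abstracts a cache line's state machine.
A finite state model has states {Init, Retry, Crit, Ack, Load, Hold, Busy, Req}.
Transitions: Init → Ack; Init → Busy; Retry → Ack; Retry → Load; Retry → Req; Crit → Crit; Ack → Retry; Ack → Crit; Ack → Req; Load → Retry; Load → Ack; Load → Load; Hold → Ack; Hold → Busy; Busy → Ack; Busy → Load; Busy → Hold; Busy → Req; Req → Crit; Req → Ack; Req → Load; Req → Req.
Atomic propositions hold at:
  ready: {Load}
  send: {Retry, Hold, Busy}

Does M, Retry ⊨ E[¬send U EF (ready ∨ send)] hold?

Yes

Sat(¬send) = {Init, Crit, Ack, Load, Req}
Sat(ready ∨ send) = {Retry, Load, Hold, Busy}
EF (ready ∨ send): least fixpoint, start Z0 = {Retry, Load, Hold, Busy}, add states with some successor in Z. Z1 = {Init, Retry, Ack, Load, Hold, Busy, Req}; fixed.
Sat(EF (ready ∨ send)) = {Init, Retry, Ack, Load, Hold, Busy, Req}
E[¬send U EF (ready ∨ send)]: least fixpoint, start Z0 = Sat(EF (ready ∨ send)) = {Init, Retry, Ack, Load, Hold, Busy, Req}, add states in Sat(¬send) with some successor in Z. Already a fixed point.
Sat(E[¬send U EF (ready ∨ send)]) = {Init, Retry, Ack, Load, Hold, Busy, Req}
Retry ∈ Sat(E[¬send U EF (ready ∨ send)]) = {Init, Retry, Ack, Load, Hold, Busy, Req}, so the formula holds at Retry.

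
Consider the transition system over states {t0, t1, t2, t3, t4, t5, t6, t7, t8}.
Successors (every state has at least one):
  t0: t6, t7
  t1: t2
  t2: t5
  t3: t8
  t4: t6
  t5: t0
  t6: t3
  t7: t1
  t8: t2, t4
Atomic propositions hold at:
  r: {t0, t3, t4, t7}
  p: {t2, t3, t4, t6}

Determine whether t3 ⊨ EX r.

Sat(EX r) = {s : some successor in {t0, t3, t4, t7}} = {t0, t5, t6, t8}
t3 ∉ Sat(EX r) = {t0, t5, t6, t8}, so the formula does not hold at t3.

No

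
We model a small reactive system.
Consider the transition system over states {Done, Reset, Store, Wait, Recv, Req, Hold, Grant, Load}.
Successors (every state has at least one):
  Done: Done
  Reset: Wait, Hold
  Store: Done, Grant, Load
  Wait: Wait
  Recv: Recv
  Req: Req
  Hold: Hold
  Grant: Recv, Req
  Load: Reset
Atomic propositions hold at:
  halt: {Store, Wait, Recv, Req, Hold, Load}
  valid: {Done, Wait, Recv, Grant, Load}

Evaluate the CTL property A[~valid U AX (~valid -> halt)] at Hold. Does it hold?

Yes

Sat(~valid) = {Reset, Store, Req, Hold}
Sat(~valid -> halt) = {Done, Store, Wait, Recv, Req, Hold, Grant, Load}
Sat(AX (~valid -> halt)) = {s : every successor in {Done, Store, Wait, Recv, Req, Hold, Grant, Load}} = {Done, Reset, Store, Wait, Recv, Req, Hold, Grant}
A[~valid U AX (~valid -> halt)]: least fixpoint, start Z0 = Sat(AX (~valid -> halt)) = {Done, Reset, Store, Wait, Recv, Req, Hold, Grant}, add states in Sat(~valid) with every successor in Z. Already a fixed point.
Sat(A[~valid U AX (~valid -> halt)]) = {Done, Reset, Store, Wait, Recv, Req, Hold, Grant}
Hold ∈ Sat(A[~valid U AX (~valid -> halt)]) = {Done, Reset, Store, Wait, Recv, Req, Hold, Grant}, so the formula holds at Hold.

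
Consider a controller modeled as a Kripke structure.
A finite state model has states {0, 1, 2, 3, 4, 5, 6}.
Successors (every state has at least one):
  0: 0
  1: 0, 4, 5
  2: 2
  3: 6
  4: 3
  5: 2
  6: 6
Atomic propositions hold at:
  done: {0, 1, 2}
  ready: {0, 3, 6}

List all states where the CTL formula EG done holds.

{0, 1, 2}

EG done: greatest fixpoint, start Z0 = {0, 1, 2}, keep only states in Sat with some successor in Z. Already a fixed point.
Sat(EG done) = {0, 1, 2}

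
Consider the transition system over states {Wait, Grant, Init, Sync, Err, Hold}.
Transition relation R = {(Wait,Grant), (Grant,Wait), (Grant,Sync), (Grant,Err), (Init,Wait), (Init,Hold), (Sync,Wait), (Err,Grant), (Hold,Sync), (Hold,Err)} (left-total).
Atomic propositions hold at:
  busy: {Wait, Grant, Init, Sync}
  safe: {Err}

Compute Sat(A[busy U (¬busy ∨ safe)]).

{Err, Hold}

Sat(¬busy) = {Err, Hold}
Sat(¬busy ∨ safe) = {Err, Hold}
A[busy U (¬busy ∨ safe)]: least fixpoint, start Z0 = Sat((¬busy ∨ safe)) = {Err, Hold}, add states in Sat(busy) with every successor in Z. Already a fixed point.
Sat(A[busy U (¬busy ∨ safe)]) = {Err, Hold}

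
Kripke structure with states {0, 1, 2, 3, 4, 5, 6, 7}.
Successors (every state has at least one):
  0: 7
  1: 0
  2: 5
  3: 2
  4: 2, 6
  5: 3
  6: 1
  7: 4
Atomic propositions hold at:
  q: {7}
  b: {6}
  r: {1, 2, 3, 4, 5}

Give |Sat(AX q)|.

Sat(AX q) = {s : every successor in {7}} = {0}
|Sat(AX q)| = |{0}| = 1.

1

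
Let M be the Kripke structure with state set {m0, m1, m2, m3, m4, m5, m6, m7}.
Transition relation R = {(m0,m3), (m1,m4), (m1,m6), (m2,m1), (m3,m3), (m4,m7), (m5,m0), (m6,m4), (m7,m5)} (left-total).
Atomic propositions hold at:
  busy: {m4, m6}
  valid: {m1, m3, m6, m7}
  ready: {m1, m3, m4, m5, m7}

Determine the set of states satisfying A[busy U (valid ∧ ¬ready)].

Sat(¬ready) = {m0, m2, m6}
Sat(valid ∧ ¬ready) = {m6}
A[busy U (valid ∧ ¬ready)]: least fixpoint, start Z0 = Sat((valid ∧ ¬ready)) = {m6}, add states in Sat(busy) with every successor in Z. Already a fixed point.
Sat(A[busy U (valid ∧ ¬ready)]) = {m6}

{m6}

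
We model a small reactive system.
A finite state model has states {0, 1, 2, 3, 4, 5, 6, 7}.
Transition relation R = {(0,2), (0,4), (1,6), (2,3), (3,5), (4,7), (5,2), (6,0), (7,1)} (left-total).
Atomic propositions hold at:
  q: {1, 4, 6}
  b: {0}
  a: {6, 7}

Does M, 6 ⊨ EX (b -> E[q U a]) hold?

E[q U a]: least fixpoint, start Z0 = Sat(a) = {6, 7}, add states in Sat(q) with some successor in Z. Z1 = {1, 4, 6, 7}; fixed.
Sat(E[q U a]) = {1, 4, 6, 7}
Sat(b -> E[q U a]) = {1, 2, 3, 4, 5, 6, 7}
Sat(EX (b -> E[q U a])) = {s : some successor in {1, 2, 3, 4, 5, 6, 7}} = {0, 1, 2, 3, 4, 5, 7}
6 ∉ Sat(EX (b -> E[q U a])) = {0, 1, 2, 3, 4, 5, 7}, so the formula does not hold at 6.

No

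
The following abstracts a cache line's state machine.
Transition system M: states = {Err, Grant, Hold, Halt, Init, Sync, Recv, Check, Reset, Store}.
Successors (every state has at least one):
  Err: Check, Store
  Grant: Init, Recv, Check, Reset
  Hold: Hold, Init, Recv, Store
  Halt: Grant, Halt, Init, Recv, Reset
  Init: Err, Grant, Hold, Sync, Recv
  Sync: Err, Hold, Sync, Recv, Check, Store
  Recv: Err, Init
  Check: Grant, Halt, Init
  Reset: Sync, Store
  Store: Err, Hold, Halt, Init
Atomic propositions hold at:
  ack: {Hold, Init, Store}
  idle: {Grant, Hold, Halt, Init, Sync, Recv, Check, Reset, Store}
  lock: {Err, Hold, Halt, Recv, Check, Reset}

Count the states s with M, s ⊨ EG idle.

9

EG idle: greatest fixpoint, start Z0 = {Grant, Hold, Halt, Init, Sync, Recv, Check, Reset, Store}, keep only states in Sat with some successor in Z. Already a fixed point.
Sat(EG idle) = {Grant, Hold, Halt, Init, Sync, Recv, Check, Reset, Store}
|Sat(EG idle)| = |{Grant, Hold, Halt, Init, Sync, Recv, Check, Reset, Store}| = 9.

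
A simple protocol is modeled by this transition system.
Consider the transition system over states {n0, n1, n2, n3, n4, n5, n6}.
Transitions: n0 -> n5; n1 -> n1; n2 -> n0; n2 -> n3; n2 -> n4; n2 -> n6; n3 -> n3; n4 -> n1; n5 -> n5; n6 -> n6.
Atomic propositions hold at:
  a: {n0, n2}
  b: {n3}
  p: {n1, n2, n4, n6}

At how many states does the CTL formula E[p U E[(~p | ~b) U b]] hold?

2

Sat(~p) = {n0, n3, n5}
Sat(~b) = {n0, n1, n2, n4, n5, n6}
Sat(~p | ~b) = {n0, n1, n2, n3, n4, n5, n6}
E[(~p | ~b) U b]: least fixpoint, start Z0 = Sat(b) = {n3}, add states in Sat(~p | ~b) with some successor in Z. Z1 = {n2, n3}; fixed.
Sat(E[(~p | ~b) U b]) = {n2, n3}
E[p U E[(~p | ~b) U b]]: least fixpoint, start Z0 = Sat(E[(~p | ~b) U b]) = {n2, n3}, add states in Sat(p) with some successor in Z. Already a fixed point.
Sat(E[p U E[(~p | ~b) U b]]) = {n2, n3}
|Sat(E[p U E[(~p | ~b) U b]])| = |{n2, n3}| = 2.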